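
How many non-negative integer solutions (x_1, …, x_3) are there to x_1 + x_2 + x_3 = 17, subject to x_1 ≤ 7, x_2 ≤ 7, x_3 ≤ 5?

Without the upper bounds there are C(19,2) = 171 ways to split 17 among 3 variables.
Subtract solutions that violate a single cap (substitute x_i' = x_i − (cap_i+1)): x_1 ≥ 8 gives C(11,2) = 55; x_2 ≥ 8 gives C(11,2) = 55; x_3 ≥ 6 gives C(13,2) = 78. Together 188.
Add back pairs where two caps are both exceeded: 3 + 10 + 10 = 23.
By inclusion–exclusion the count is 171 − 188 + 23 = 6.

6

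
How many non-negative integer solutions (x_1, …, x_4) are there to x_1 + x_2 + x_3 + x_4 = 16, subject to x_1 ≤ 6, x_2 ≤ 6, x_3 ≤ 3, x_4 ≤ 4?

20

Ignoring the caps, the number of non-negative solutions to x_1+…+x_4 = 16 is C(19,3) = 969.
Subtract solutions that violate a single cap (substitute x_i' = x_i − (cap_i+1)): x_1 ≥ 7 gives C(12,3) = 220; x_2 ≥ 7 gives C(12,3) = 220; x_3 ≥ 4 gives C(15,3) = 455; x_4 ≥ 5 gives C(14,3) = 364. Together 1259.
Add back pairs where two caps are both exceeded: 10 + 56 + 35 + 56 + 35 + 120 = 312.
Subtract triples: 0 + 0 + 1 + 1 = 2.
By inclusion–exclusion the count is 969 − 1259 + 312 − 2 = 20.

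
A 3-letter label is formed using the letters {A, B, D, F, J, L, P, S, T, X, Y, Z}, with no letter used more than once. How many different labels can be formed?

1320

Choose and order 3 of the 12 symbols: the first letter has 12 options, the next 11, then 10.
12 × 11 × 10 = 1320.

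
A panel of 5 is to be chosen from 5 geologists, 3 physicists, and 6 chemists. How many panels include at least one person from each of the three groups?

1365

Unrestricted: C(14,5) = 2002 ways to pick any 5 of the 14.
Subtract selections that omit an entire group: no geologists → C(9,5) = 126; no physicists → C(11,5) = 462; no chemists → C(8,5) = 56.
Add back selections omitting two groups (i.e. drawn from a single group): C(5,5) + C(3,5) + C(6,5) = 7.
By inclusion–exclusion: 2002 − 644 + 7 = 1365.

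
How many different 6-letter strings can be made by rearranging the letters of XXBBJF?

180

XXBBJF has 6 letters with B appearing twice and X appearing twice.
So there are 6! / (2!·2!) = 180 distinguishable arrangements.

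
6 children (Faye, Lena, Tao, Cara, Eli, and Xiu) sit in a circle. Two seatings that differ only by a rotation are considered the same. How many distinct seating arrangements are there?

120

Fix one person's seat to break rotational symmetry; the remaining 5 people can be arranged in (5)! = 120 ways.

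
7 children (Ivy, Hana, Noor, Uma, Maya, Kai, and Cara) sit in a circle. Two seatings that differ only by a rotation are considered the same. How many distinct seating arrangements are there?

720

Seat Ivy anywhere (absorbing the rotational symmetry), then permute the other 6: (6)! = 720.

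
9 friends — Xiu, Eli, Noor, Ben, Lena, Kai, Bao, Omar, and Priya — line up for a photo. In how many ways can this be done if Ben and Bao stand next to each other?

80640

Glue Ben and Bao into one block (2 internal orders), leaving 8 units to arrange in a row.
That gives 2 × 8! = 2 × 40320 = 80640.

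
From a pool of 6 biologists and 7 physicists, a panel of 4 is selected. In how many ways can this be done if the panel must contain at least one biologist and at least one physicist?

With no constraint there are C(13,4) = 715 possible selections.
Selections missing a whole group: no biologists → C(7,4) = 35; no physicists → C(6,4) = 15.
Both groups omitted at once is impossible, so 715 − 50 = 665.

665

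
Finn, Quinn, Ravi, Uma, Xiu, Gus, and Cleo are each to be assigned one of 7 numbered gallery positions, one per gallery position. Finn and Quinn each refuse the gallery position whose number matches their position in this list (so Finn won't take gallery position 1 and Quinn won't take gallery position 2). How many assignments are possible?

Let Aᵢ (for i ∈ {1, 2}) be the placements that put person i in their forbidden gallery position. Any j of these fix j positions, leaving (7−j)! ways to fill the rest, and there are C(2,j) ways to pick which j.
By inclusion–exclusion, the number of valid placements is Σ_{j=0}^{2} (−1)^j C(2,j)·(7−j)!.
Computing: 5040 − 1440 + 120 = 3720.

3720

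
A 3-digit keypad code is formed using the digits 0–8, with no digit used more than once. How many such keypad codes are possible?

504

With no repetition, fill the 3 digits in order: 9 choices, then 8, down to 7.
That product is 9 × 8 × 7 = 504.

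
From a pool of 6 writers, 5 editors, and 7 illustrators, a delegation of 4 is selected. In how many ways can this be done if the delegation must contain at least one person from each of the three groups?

1575

Total 4-person selections from all 18: C(18,4) = 3060.
Selections missing a whole group: no writers → C(12,4) = 495; no editors → C(13,4) = 715; no illustrators → C(11,4) = 330.
Add back selections omitting two groups (i.e. drawn from a single group): C(6,4) + C(5,4) + C(7,4) = 55.
By inclusion–exclusion: 3060 − 1540 + 55 = 1575.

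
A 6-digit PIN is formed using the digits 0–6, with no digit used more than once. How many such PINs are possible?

5040

With no repetition, fill the 6 digits in order: 7 choices, then 6, down to 2.
7 × 6 × 5 × 4 × 3 × 2 = 5040.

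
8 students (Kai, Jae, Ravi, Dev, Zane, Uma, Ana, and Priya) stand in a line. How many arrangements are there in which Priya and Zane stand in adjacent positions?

10080

Place the 6 others and the Priya-Zane pair as 7 objects in a line; the pair has 2 internal arrangements.
So the count is 2·(7)! = 10080.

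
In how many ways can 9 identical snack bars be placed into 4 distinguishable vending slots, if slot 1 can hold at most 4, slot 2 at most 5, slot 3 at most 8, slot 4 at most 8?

Without the upper bounds there are C(12,3) = 220 ways to split 9 among 4 vending slots.
Subtract solutions that violate a single cap (substitute x_i' = x_i − (cap_i+1)): x_1 ≥ 5 gives C(7,3) = 35; x_2 ≥ 6 gives C(6,3) = 20; x_3 ≥ 9 gives C(3,3) = 1; x_4 ≥ 9 gives C(3,3) = 1. Together 57.
No two caps can be exceeded simultaneously, so the pair terms are all 0.
By inclusion–exclusion the count is 220 − 57 + 0 = 163.

163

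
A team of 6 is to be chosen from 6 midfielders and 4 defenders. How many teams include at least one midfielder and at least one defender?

209

With no constraint there are C(10,6) = 210 possible selections.
Selections missing a whole group: no midfielders → C(4,6) = 0; no defenders → C(6,6) = 1.
Both groups omitted at once is impossible, so 210 − 1 = 209.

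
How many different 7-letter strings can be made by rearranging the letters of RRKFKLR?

The 7 letters of RRKFKLR have repeats: K appearing twice and R appearing 3 times.
So there are 7! / (3!·2!) = 420 distinguishable arrangements.

420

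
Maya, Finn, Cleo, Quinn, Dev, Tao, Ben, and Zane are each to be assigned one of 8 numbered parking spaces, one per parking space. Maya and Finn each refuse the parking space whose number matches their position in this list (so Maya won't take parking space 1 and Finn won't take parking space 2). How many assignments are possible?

30960

Let Aᵢ (for i ∈ {1, 2}) be the placements that put person i in their forbidden parking space. Any j of these fix j positions, leaving (8−j)! ways to fill the rest, and there are C(2,j) ways to pick which j.
By inclusion–exclusion, the number of valid placements is Σ_{j=0}^{2} (−1)^j C(2,j)·(8−j)!.
Computing: 40320 − 10080 + 720 = 30960.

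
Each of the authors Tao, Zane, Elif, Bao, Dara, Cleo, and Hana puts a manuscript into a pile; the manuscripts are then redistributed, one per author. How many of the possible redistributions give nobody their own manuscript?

Count assignments avoiding every fixed point. For any j of the 7 authors fixed to their own manuscript, the other 7−j can be arranged in (7−j)! ways.
By inclusion–exclusion this is Σ_{j=0}^{7} (−1)^j C(7,j)·(7−j)!.
Computing: 5040 − 5040 + 2520 − 840 + 210 − 42 + 7 − 1 = 1854.

1854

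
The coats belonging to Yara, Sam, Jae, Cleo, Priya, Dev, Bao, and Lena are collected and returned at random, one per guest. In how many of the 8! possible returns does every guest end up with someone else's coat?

Let Aᵢ be the assignments in which guest i gets their own coat. We want the size of the complement of A₁∪…∪A_8.
By inclusion–exclusion this is Σ_{j=0}^{8} (−1)^j C(8,j)·(8−j)!.
Computing: 40320 − 40320 + 20160 − 6720 + 1680 − 336 + 56 − 8 + 1 = 14833.

14833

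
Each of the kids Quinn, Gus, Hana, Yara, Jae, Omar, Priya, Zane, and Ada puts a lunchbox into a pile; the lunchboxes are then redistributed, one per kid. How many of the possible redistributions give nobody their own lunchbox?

133496

Let Aᵢ be the assignments in which kid i gets their own lunchbox. We want the size of the complement of A₁∪…∪A_9.
By inclusion–exclusion this is Σ_{j=0}^{9} (−1)^j C(9,j)·(9−j)!.
Computing: 362880 − 362880 + 181440 − 60480 + 15120 − 3024 + 504 − 72 + 9 − 1 = 133496.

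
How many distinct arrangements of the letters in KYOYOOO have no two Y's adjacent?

Total arrangements of KYOYOOO: 7!/(4!·2!) = 105.
If the two Y's are adjacent, glue them into one block, leaving 6 items to arrange: (6)!/(4!) = 30 ways.
Hence 105 − 30 = 75.

75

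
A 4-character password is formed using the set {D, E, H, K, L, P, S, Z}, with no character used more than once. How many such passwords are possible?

This is a permutation of 4 out of 8: P(8,4) = 8!/4!.
That product is 8 × 7 × 6 × 5 = 1680.

1680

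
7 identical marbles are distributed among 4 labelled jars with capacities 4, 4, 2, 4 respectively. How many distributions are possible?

55

Without the upper bounds there are C(10,3) = 120 ways to split 7 among 4 jars.
Subtract solutions that violate a single cap (substitute x_i' = x_i − (cap_i+1)): x_1 ≥ 5 gives C(5,3) = 10; x_2 ≥ 5 gives C(5,3) = 10; x_3 ≥ 3 gives C(7,3) = 35; x_4 ≥ 5 gives C(5,3) = 10. Together 65.
No two caps can be exceeded simultaneously, so the pair terms are all 0.
By inclusion–exclusion the count is 120 − 65 + 0 = 55.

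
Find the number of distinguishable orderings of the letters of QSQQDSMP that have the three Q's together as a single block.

360

Treat the 3 copies of Q as a single block. The multiset to arrange is then {QQQ, D, M, P, S, S}, 6 items in all.
That gives (6)!/(2!) = 360 arrangements.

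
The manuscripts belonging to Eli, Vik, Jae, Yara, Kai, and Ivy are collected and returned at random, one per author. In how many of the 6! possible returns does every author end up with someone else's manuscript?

265

Count assignments avoiding every fixed point. For any j of the 6 authors fixed to their own manuscript, the other 6−j can be arranged in (6−j)! ways.
By inclusion–exclusion this is Σ_{j=0}^{6} (−1)^j C(6,j)·(6−j)!.
Computing: 720 − 720 + 360 − 120 + 30 − 6 + 1 = 265.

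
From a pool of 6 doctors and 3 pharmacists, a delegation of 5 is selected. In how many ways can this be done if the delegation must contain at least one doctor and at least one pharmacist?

Total 5-person selections from all 9: C(9,5) = 126.
Selections missing a whole group: no doctors → C(3,5) = 0; no pharmacists → C(6,5) = 6.
Both groups omitted at once is impossible, so 126 − 6 = 120.

120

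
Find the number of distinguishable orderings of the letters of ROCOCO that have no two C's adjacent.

Total arrangements of ROCOCO: 6!/(3!·2!) = 60.
If the two C's are adjacent, glue them into one block, leaving 5 items to arrange: (5)!/(3!) = 20 ways.
Hence 60 − 20 = 40.

40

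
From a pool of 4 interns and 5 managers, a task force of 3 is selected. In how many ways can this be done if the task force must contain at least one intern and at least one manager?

With no constraint there are C(9,3) = 84 possible selections.
Subtract selections that omit an entire group: no interns → C(5,3) = 10; no managers → C(4,3) = 4.
Both groups omitted at once is impossible, so 84 − 14 = 70.

70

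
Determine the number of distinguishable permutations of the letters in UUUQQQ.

20

UUUQQQ has 6 letters with Q appearing 3 times and U appearing 3 times.
The number of distinct arrangements is 6!/(3!·3!) = 720/36 = 20.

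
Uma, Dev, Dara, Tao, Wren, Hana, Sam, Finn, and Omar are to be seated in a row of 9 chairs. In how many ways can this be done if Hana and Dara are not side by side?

282240

Of the 9! = 362880 arrangements, those with Hana and Dara adjacent number 2 × 8! = 80640 (treat the pair as a block with 2 internal orders).
So 362880 − 80640 = 282240 arrangements keep them apart.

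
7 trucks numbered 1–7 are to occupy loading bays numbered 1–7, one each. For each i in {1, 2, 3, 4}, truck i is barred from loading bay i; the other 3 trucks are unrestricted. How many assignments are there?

Let Aᵢ (for 1 ≤ i ≤ 4) be the placements that put truck i in its forbidden loading bay. Any j of these fix j positions, leaving (7−j)! ways to fill the rest, and there are C(4,j) ways to pick which j.
By inclusion–exclusion, the number of valid placements is Σ_{j=0}^{4} (−1)^j C(4,j)·(7−j)!.
Computing: 5040 − 2880 + 720 − 96 + 6 = 2790.

2790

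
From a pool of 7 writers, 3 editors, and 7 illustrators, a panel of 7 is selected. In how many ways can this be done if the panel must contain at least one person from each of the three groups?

15778

Unrestricted: C(17,7) = 19448 ways to pick any 7 of the 17.
Selections missing a whole group: no writers → C(10,7) = 120; no editors → C(14,7) = 3432; no illustrators → C(10,7) = 120.
Add back selections omitting two groups (i.e. drawn from a single group): C(7,7) + C(3,7) + C(7,7) = 2.
By inclusion–exclusion: 19448 − 3672 + 2 = 15778.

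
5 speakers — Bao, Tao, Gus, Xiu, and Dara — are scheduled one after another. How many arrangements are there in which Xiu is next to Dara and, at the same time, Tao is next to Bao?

Treat {Xiu,Dara} as one block (2 orders) and {Tao,Bao} as another (2 orders).
That leaves 3 units to arrange: 2 × 2 × 3! = 4 × 6 = 24.

24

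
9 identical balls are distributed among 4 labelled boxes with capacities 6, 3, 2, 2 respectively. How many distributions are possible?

Ignoring the caps, the number of non-negative solutions to x_1+…+x_4 = 9 is C(12,3) = 220.
Subtract solutions that violate a single cap (substitute x_i' = x_i − (cap_i+1)): x_1 ≥ 7 gives C(5,3) = 10; x_2 ≥ 4 gives C(8,3) = 56; x_3 ≥ 3 gives C(9,3) = 84; x_4 ≥ 3 gives C(9,3) = 84. Together 234.
Add back pairs where two caps are both exceeded: 0 + 0 + 0 + 10 + 10 + 20 = 40.
By inclusion–exclusion the count is 220 − 234 + 40 = 26.

26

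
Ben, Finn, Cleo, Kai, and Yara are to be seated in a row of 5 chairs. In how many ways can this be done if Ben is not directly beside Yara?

There are 5! = 120 arrangements in all. If Ben and Yara are adjacent, merging them into one block gives 2·(4)! = 48 arrangements.
So 120 − 48 = 72 arrangements keep them apart.

72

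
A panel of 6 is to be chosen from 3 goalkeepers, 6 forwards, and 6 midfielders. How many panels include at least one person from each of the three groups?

3915

With no constraint there are C(15,6) = 5005 possible selections.
Selections missing a whole group: no goalkeepers → C(12,6) = 924; no forwards → C(9,6) = 84; no midfielders → C(9,6) = 84.
Add back selections omitting two groups (i.e. drawn from a single group): C(3,6) + C(6,6) + C(6,6) = 2.
By inclusion–exclusion: 5005 − 1092 + 2 = 3915.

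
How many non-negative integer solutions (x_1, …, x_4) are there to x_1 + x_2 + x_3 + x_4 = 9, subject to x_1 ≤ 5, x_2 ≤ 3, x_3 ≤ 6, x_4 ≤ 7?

130

Ignoring the caps, the number of non-negative solutions to x_1+…+x_4 = 9 is C(12,3) = 220.
Subtract solutions that violate a single cap (substitute x_i' = x_i − (cap_i+1)): x_1 ≥ 6 gives C(6,3) = 20; x_2 ≥ 4 gives C(8,3) = 56; x_3 ≥ 7 gives C(5,3) = 10; x_4 ≥ 8 gives C(4,3) = 4. Together 90.
No two caps can be exceeded simultaneously, so the pair terms are all 0.
By inclusion–exclusion the count is 220 − 90 + 0 = 130.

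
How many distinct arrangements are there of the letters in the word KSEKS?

30

KSEKS has 5 letters with K appearing twice and S appearing twice.
So there are 5! / (2!·2!) = 30 distinguishable arrangements.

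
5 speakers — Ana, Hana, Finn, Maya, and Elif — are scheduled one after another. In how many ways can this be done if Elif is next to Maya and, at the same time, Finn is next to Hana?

Treat {Elif,Maya} as one block (2 orders) and {Finn,Hana} as another (2 orders).
That leaves 3 units to arrange: 2 × 2 × 3! = 4 × 6 = 24.

24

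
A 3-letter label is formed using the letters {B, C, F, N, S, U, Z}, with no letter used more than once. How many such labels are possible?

210

Choose and order 3 of the 7 symbols: the first letter has 7 options, the next 6, then 5.
That product is 7 × 6 × 5 = 210.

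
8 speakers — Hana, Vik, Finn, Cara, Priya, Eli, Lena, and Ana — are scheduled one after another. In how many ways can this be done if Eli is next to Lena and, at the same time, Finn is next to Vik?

2880

Treat {Eli,Lena} as one block (2 orders) and {Finn,Vik} as another (2 orders).
That leaves 6 units to arrange: 2 × 2 × 6! = 4 × 720 = 2880.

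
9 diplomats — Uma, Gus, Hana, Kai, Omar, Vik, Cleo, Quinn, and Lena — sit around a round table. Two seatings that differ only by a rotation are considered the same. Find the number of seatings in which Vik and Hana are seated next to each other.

Treat {Vik, Hana} as one unit (2 internal orders) and seat the resulting 8 units around the table: (7)! circular arrangements.
So 2 × (7)! = 2 × 5040 = 10080.

10080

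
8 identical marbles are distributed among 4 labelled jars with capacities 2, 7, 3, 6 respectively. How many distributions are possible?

By stars and bars, unrestricted non-negative solutions to x_1+…+x_4 = 8 number C(8+3,3) = 165.
Subtract solutions that violate a single cap (substitute x_i' = x_i − (cap_i+1)): x_1 ≥ 3 gives C(8,3) = 56; x_2 ≥ 8 gives C(3,3) = 1; x_3 ≥ 4 gives C(7,3) = 35; x_4 ≥ 7 gives C(4,3) = 4. Together 96.
Add back pairs where two caps are both exceeded: 0 + 4 + 0 + 0 + 0 + 0 = 4.
By inclusion–exclusion the count is 165 − 96 + 4 = 73.

73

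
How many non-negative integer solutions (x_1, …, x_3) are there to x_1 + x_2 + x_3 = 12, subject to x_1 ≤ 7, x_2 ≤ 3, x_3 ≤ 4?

6

By stars and bars, unrestricted non-negative solutions to x_1+…+x_3 = 12 number C(12+2,2) = 91.
Subtract solutions that violate a single cap (substitute x_i' = x_i − (cap_i+1)): x_1 ≥ 8 gives C(6,2) = 15; x_2 ≥ 4 gives C(10,2) = 45; x_3 ≥ 5 gives C(9,2) = 36. Together 96.
Add back pairs where two caps are both exceeded: 1 + 0 + 10 = 11.
By inclusion–exclusion the count is 91 − 96 + 11 = 6.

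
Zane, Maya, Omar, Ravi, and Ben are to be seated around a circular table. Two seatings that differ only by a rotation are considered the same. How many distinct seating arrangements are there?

24

Around a circle, 5 distinct people have 5!/5 = (4)! = 24 rotationally distinct seatings.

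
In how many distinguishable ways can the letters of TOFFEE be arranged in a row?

The 6 letters of TOFFEE have repeats: E appearing twice and F appearing twice.
So there are 6! / (2!·2!) = 180 distinguishable arrangements.

180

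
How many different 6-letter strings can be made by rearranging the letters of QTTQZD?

180

QTTQZD has 6 letters with Q appearing twice and T appearing twice.
Dividing 6! = 720 by 2!·2! = 4 for the repeated letters gives 180.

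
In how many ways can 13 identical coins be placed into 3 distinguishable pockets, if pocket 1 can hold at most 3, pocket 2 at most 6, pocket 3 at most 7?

By stars and bars, unrestricted non-negative solutions to x_1+…+x_3 = 13 number C(13+2,2) = 105.
Subtract solutions that violate a single cap (substitute x_i' = x_i − (cap_i+1)): x_1 ≥ 4 gives C(11,2) = 55; x_2 ≥ 7 gives C(8,2) = 28; x_3 ≥ 8 gives C(7,2) = 21. Together 104.
Add back pairs where two caps are both exceeded: 6 + 3 + 0 = 9.
By inclusion–exclusion the count is 105 − 104 + 9 = 10.

10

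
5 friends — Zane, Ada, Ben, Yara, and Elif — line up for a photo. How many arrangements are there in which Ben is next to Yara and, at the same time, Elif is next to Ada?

24

Treat {Ben,Yara} as one block (2 orders) and {Elif,Ada} as another (2 orders).
That leaves 3 units to arrange: 2 × 2 × 3! = 4 × 6 = 24.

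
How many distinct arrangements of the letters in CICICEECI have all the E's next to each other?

Treat the 2 copies of E as a single block. The multiset to arrange is then {EE, C, C, C, C, I, I, I}, 8 items in all.
That gives (8)!/(4!·3!) = 280 arrangements.

280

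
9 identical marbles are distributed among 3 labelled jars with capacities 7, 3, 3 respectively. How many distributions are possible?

Ignoring the caps, the number of non-negative solutions to x_1+…+x_3 = 9 is C(11,2) = 55.
Subtract solutions that violate a single cap (substitute x_i' = x_i − (cap_i+1)): x_1 ≥ 8 gives C(3,2) = 3; x_2 ≥ 4 gives C(7,2) = 21; x_3 ≥ 4 gives C(7,2) = 21. Together 45.
Add back pairs where two caps are both exceeded: 0 + 0 + 3 = 3.
By inclusion–exclusion the count is 55 − 45 + 3 = 13.

13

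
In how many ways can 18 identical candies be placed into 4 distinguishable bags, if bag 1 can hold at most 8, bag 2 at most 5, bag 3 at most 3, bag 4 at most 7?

Ignoring the caps, the number of non-negative solutions to x_1+…+x_4 = 18 is C(21,3) = 1330.
Subtract solutions that violate a single cap (substitute x_i' = x_i − (cap_i+1)): x_1 ≥ 9 gives C(12,3) = 220; x_2 ≥ 6 gives C(15,3) = 455; x_3 ≥ 4 gives C(17,3) = 680; x_4 ≥ 8 gives C(13,3) = 286. Together 1641.
Add back pairs where two caps are both exceeded: 20 + 56 + 4 + 165 + 35 + 84 = 364.
Subtract triples: 0 + 0 + 0 + 1 = 1.
By inclusion–exclusion the count is 1330 − 1641 + 364 − 1 = 52.

52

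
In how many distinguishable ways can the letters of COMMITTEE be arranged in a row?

Letter multiplicities in COMMITTEE: C×1, E×2, I×1, M×2, O×1, T×2.
Dividing 9! = 362880 by 2!·2!·2! = 8 for the repeated letters gives 45360.

45360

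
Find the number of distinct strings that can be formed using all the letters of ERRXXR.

60

Letter multiplicities in ERRXXR: E×1, R×3, X×2.
Dividing 6! = 720 by 3!·2! = 12 for the repeated letters gives 60.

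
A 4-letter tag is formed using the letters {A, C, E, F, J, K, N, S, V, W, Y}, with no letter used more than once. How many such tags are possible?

7920

This is a permutation of 4 out of 11: P(11,4) = 11!/7!.
11 × 10 × 9 × 8 = 7920.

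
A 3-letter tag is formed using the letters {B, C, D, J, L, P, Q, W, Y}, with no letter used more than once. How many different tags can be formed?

504

With no repetition, fill the 3 letters in order: 9 choices, then 8, down to 7.
That product is 9 × 8 × 7 = 504.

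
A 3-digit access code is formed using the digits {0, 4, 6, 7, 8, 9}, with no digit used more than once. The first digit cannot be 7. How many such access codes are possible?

100

The first digit has 6−1 = 5 choices (anything except 7).
The remaining 2 digits are filled from the other 5 symbols without repetition: 5 × 4 = 20.
Total: 5 × 20 = 100.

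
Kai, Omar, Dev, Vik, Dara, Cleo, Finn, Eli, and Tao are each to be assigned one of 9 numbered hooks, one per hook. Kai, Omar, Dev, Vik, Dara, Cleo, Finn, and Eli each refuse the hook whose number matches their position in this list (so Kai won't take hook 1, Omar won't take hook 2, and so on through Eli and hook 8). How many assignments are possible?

148329

Let Aᵢ (for 1 ≤ i ≤ 8) be the placements that put person i in their forbidden hook. Any j of these fix j positions, leaving (9−j)! ways to fill the rest, and there are C(8,j) ways to pick which j.
By inclusion–exclusion, the number of valid placements is Σ_{j=0}^{8} (−1)^j C(8,j)·(9−j)!.
Computing: 362880 − 322560 + 141120 − 40320 + 8400 − 1344 + 168 − 16 + 1 = 148329.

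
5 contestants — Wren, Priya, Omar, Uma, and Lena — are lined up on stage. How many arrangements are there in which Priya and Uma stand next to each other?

Treat {Priya, Uma} as a single unit. There are 4 units to order, and the pair itself can be ordered 2 ways.
So the count is 2·(4)! = 48.

48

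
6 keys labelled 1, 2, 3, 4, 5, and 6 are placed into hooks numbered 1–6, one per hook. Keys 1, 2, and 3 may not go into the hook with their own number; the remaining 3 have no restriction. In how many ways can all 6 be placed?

426

Let Aᵢ (for i ∈ {1, 2, 3}) be the placements that put key i in its forbidden hook. Any j of these fix j positions, leaving (6−j)! ways to fill the rest, and there are C(3,j) ways to pick which j.
By inclusion–exclusion, the number of valid placements is Σ_{j=0}^{3} (−1)^j C(3,j)·(6−j)!.
Computing: 720 − 360 + 72 − 6 = 426.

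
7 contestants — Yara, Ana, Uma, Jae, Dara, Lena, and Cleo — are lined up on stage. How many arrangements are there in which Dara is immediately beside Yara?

Place the 5 others and the Dara-Yara pair as 6 objects in a line; the pair has 2 internal arrangements.
That gives 2 × 6! = 2 × 720 = 1440.

1440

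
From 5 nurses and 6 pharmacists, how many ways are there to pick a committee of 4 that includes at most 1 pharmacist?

Split by how many pharmacists are chosen (0 through 1).
Sum: C(6,0)·C(5,4) + C(6,1)·C(5,3) = 5 + 60 = 65.

65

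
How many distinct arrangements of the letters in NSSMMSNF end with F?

Fix F in the last position and arrange the remaining 7 letters.
Those 7 letters have M appearing twice, N appearing twice, and S appearing 3 times, giving (7)!/(3!·2!·2!) = 210.

210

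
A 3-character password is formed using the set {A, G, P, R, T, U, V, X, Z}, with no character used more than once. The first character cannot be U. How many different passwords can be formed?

448

The first character has 9−1 = 8 choices (anything except U).
The remaining 2 characters are filled from the other 8 symbols without repetition: 8 × 7 = 56.
Total: 8 × 56 = 448.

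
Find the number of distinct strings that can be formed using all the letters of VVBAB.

VVBAB has 5 letters with B appearing twice and V appearing twice.
The number of distinct arrangements is 5!/(2!·2!) = 120/4 = 30.

30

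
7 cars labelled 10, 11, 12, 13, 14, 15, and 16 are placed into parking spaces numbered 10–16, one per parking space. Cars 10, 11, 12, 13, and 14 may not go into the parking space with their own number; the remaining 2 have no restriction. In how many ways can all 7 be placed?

Let Aᵢ (for 10 ≤ i ≤ 14) be the placements that put car i in its forbidden parking space. Any j of these fix j positions, leaving (7−j)! ways to fill the rest, and there are C(5,j) ways to pick which j.
By inclusion–exclusion, the number of valid placements is Σ_{j=0}^{5} (−1)^j C(5,j)·(7−j)!.
Computing: 5040 − 3600 + 1200 − 240 + 30 − 2 = 2428.

2428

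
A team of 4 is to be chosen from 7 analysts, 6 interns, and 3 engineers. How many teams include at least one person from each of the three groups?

819

Unrestricted: C(16,4) = 1820 ways to pick any 4 of the 16.
Subtract selections that omit an entire group: no analysts → C(9,4) = 126; no interns → C(10,4) = 210; no engineers → C(13,4) = 715.
Add back selections omitting two groups (i.e. drawn from a single group): C(7,4) + C(6,4) + C(3,4) = 50.
By inclusion–exclusion: 1820 − 1051 + 50 = 819.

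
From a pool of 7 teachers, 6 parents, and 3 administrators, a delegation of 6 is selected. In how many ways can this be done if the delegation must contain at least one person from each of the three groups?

6006

Unrestricted: C(16,6) = 8008 ways to pick any 6 of the 16.
Subtract selections that omit an entire group: no teachers → C(9,6) = 84; no parents → C(10,6) = 210; no administrators → C(13,6) = 1716.
Add back selections omitting two groups (i.e. drawn from a single group): C(7,6) + C(6,6) + C(3,6) = 8.
By inclusion–exclusion: 8008 − 2010 + 8 = 6006.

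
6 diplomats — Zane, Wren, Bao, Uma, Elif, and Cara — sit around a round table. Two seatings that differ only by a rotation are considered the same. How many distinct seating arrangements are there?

Around a circle, 6 distinct people have 6!/6 = (5)! = 120 rotationally distinct seatings.

120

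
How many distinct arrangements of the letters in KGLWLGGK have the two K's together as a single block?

420

Treat the 2 copies of K as a single block. The multiset to arrange is then {KK, G, G, G, L, L, W}, 7 items in all.
That gives (7)!/(3!·2!) = 420 arrangements.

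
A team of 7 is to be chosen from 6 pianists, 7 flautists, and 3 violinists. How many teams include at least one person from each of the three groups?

9569

Total 7-person selections from all 16: C(16,7) = 11440.
Selections missing a whole group: no pianists → C(10,7) = 120; no flautists → C(9,7) = 36; no violinists → C(13,7) = 1716.
Add back selections omitting two groups (i.e. drawn from a single group): C(6,7) + C(7,7) + C(3,7) = 1.
By inclusion–exclusion: 11440 − 1872 + 1 = 9569.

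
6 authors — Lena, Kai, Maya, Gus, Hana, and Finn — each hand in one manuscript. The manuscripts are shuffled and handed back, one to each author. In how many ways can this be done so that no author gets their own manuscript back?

Let Aᵢ be the assignments in which author i gets their own manuscript. We want the size of the complement of A₁∪…∪A_6.
By inclusion–exclusion this is Σ_{j=0}^{6} (−1)^j C(6,j)·(6−j)!.
Computing: 720 − 720 + 360 − 120 + 30 − 6 + 1 = 265.

265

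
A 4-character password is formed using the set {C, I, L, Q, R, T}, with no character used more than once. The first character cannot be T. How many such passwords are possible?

300

The first character has 6−1 = 5 choices (anything except T).
The remaining 3 characters are filled from the other 5 symbols without repetition: 5 × 4 × 3 = 60.
Total: 5 × 60 = 300.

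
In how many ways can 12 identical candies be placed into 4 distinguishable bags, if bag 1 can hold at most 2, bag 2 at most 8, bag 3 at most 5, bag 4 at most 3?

53

By stars and bars, unrestricted non-negative solutions to x_1+…+x_4 = 12 number C(12+3,3) = 455.
Subtract solutions that violate a single cap (substitute x_i' = x_i − (cap_i+1)): x_1 ≥ 3 gives C(12,3) = 220; x_2 ≥ 9 gives C(6,3) = 20; x_3 ≥ 6 gives C(9,3) = 84; x_4 ≥ 4 gives C(11,3) = 165. Together 489.
Add back pairs where two caps are both exceeded: 1 + 20 + 56 + 0 + 0 + 10 = 87.
By inclusion–exclusion the count is 455 − 489 + 87 = 53.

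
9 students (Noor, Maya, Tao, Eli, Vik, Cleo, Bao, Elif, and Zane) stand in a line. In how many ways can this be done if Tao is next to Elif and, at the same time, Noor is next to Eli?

20160

Treat {Tao,Elif} as one block (2 orders) and {Noor,Eli} as another (2 orders).
That leaves 7 units to arrange: 2 × 2 × 7! = 4 × 5040 = 20160.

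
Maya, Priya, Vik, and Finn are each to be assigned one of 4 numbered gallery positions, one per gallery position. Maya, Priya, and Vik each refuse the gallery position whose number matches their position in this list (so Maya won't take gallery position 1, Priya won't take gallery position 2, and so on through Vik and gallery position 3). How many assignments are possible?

Let Aᵢ (for i ∈ {1, 2, 3}) be the placements that put person i in their forbidden gallery position. Any j of these fix j positions, leaving (4−j)! ways to fill the rest, and there are C(3,j) ways to pick which j.
By inclusion–exclusion, the number of valid placements is Σ_{j=0}^{3} (−1)^j C(3,j)·(4−j)!.
Computing: 24 − 18 + 6 − 1 = 11.

11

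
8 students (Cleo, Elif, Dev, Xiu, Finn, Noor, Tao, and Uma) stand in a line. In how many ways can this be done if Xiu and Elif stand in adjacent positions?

Place the 6 others and the Xiu-Elif pair as 7 objects in a line; the pair has 2 internal arrangements.
That gives 2 × 7! = 2 × 5040 = 10080.

10080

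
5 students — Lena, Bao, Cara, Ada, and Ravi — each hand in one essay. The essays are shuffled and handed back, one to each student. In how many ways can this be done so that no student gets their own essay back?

This is the derangement count D_5: permutations of 5 items with no fixed point.
By inclusion–exclusion this is Σ_{j=0}^{5} (−1)^j C(5,j)·(5−j)!.
Computing: 120 − 120 + 60 − 20 + 5 − 1 = 44.

44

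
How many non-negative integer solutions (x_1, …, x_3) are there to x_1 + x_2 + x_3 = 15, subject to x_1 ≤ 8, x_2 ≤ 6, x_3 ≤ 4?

10

Ignoring the caps, the number of non-negative solutions to x_1+…+x_3 = 15 is C(17,2) = 136.
Subtract solutions that violate a single cap (substitute x_i' = x_i − (cap_i+1)): x_1 ≥ 9 gives C(8,2) = 28; x_2 ≥ 7 gives C(10,2) = 45; x_3 ≥ 5 gives C(12,2) = 66. Together 139.
Add back pairs where two caps are both exceeded: 0 + 3 + 10 = 13.
By inclusion–exclusion the count is 136 − 139 + 13 = 10.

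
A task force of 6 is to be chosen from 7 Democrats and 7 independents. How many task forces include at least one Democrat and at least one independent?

2989

With no constraint there are C(14,6) = 3003 possible selections.
Subtract selections that omit an entire group: no Democrats → C(7,6) = 7; no independents → C(7,6) = 7.
Both groups omitted at once is impossible, so 3003 − 14 = 2989.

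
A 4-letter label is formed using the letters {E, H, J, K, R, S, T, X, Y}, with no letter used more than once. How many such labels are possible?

Choose and order 4 of the 9 symbols: the first letter has 9 options, the next 8, then 7, 6.
That product is 9 × 8 × 7 × 6 = 3024.

3024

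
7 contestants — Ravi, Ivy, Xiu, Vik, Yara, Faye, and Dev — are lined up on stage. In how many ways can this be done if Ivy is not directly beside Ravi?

Of the 7! = 5040 arrangements, those with Ivy and Ravi adjacent number 2 × 6! = 1440 (treat the pair as a block with 2 internal orders).
Complementary counting: 5040 − 1440 = 3600.

3600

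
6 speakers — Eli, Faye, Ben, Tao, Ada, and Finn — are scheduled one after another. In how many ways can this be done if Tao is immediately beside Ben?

Glue Tao and Ben into one block (2 internal orders), leaving 5 units to arrange in a row.
That gives 2 × 5! = 2 × 120 = 240.

240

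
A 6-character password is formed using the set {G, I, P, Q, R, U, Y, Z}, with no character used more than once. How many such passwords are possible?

With no repetition, fill the 6 characters in order: 8 choices, then 7, down to 3.
8 × 7 × 6 × 5 × 4 × 3 = 20160.

20160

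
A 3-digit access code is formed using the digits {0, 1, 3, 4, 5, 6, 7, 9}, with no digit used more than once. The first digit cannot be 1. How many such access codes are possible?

294

The first digit has 8−1 = 7 choices (anything except 1).
The remaining 2 digits are filled from the other 7 symbols without repetition: 7 × 6 = 42.
Total: 7 × 42 = 294.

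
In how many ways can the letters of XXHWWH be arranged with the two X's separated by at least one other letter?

60

There are 6!/(2!·2!·2!) = 90 arrangements of XXHWWH in total.
If the two X's are adjacent, glue them into one block, leaving 5 items to arrange: (5)!/(2!·2!) = 30 ways.
Subtracting, 90 − 30 = 60 arrangements keep the X's apart.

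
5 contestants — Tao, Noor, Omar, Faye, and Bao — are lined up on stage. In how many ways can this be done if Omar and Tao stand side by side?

Treat {Omar, Tao} as a single unit. There are 4 units to order, and the pair itself can be ordered 2 ways.
So the count is 2·(4)! = 48.

48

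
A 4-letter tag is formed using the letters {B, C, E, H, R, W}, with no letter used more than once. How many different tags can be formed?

This is a permutation of 4 out of 6: P(6,4) = 6!/2!.
That product is 6 × 5 × 4 × 3 = 360.

360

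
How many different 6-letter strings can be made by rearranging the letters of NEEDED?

NEEDED has 6 letters with D appearing twice and E appearing 3 times.
Dividing 6! = 720 by 3!·2! = 12 for the repeated letters gives 60.

60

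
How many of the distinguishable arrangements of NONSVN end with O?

With the last slot taken by O, it remains to arrange the other 5 letters (NNSVN).
Those 5 letters have N appearing 3 times, giving (5)!/(3!) = 20.

20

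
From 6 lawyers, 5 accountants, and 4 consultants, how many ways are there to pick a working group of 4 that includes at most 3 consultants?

1364

Split by how many consultants are chosen (0 through 3).
Sum: C(4,0)·C(11,4) + C(4,1)·C(11,3) + C(4,2)·C(11,2) + C(4,3)·C(11,1) = 330 + 660 + 330 + 44 = 1364.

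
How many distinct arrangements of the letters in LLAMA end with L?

With the last slot taken by L, it remains to arrange the other 4 letters (LAMA).
Those 4 letters have A appearing twice, giving (4)!/(2!) = 12.

12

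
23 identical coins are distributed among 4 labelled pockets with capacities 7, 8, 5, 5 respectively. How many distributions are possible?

Without the upper bounds there are C(26,3) = 2600 ways to split 23 among 4 pockets.
Subtract solutions that violate a single cap (substitute x_i' = x_i − (cap_i+1)): x_1 ≥ 8 gives C(18,3) = 816; x_2 ≥ 9 gives C(17,3) = 680; x_3 ≥ 6 gives C(20,3) = 1140; x_4 ≥ 6 gives C(20,3) = 1140. Together 3776.
Add back pairs where two caps are both exceeded: 84 + 220 + 220 + 165 + 165 + 364 = 1218.
Subtract triples: 1 + 1 + 20 + 10 = 32.
By inclusion–exclusion the count is 2600 − 3776 + 1218 − 32 = 10.

10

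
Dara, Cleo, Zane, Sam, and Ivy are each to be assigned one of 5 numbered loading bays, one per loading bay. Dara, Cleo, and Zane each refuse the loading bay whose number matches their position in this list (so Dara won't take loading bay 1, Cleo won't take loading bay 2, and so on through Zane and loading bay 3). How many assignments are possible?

64

Let Aᵢ (for i ∈ {1, 2, 3}) be the placements that put person i in their forbidden loading bay. Any j of these fix j positions, leaving (5−j)! ways to fill the rest, and there are C(3,j) ways to pick which j.
By inclusion–exclusion, the number of valid placements is Σ_{j=0}^{3} (−1)^j C(3,j)·(5−j)!.
Computing: 120 − 72 + 18 − 2 = 64.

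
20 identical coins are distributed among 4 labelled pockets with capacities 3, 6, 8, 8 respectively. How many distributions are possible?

Without the upper bounds there are C(23,3) = 1771 ways to split 20 among 4 pockets.
Subtract solutions that violate a single cap (substitute x_i' = x_i − (cap_i+1)): x_1 ≥ 4 gives C(19,3) = 969; x_2 ≥ 7 gives C(16,3) = 560; x_3 ≥ 9 gives C(14,3) = 364; x_4 ≥ 9 gives C(14,3) = 364. Together 2257.
Add back pairs where two caps are both exceeded: 220 + 120 + 120 + 35 + 35 + 10 = 540.
Subtract triples: 1 + 1 + 0 + 0 = 2.
By inclusion–exclusion the count is 1771 − 2257 + 540 − 2 = 52.

52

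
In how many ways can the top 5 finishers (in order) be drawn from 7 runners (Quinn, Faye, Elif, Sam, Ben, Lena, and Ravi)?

2520

This is an ordered selection of 5 from 7: P(7,5).
That gives 7 × 6 × 5 × 4 × 3 = 2520.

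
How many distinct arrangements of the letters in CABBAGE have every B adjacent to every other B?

Treat the 2 copies of B as a single block. The multiset to arrange is then {BB, A, A, C, E, G}, 6 items in all.
That gives (6)!/(2!) = 360 arrangements.

360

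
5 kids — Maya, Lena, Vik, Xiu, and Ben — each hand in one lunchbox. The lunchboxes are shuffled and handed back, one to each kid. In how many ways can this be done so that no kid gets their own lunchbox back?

This is the derangement count D_5: permutations of 5 items with no fixed point.
By inclusion–exclusion this is Σ_{j=0}^{5} (−1)^j C(5,j)·(5−j)!.
Computing: 120 − 120 + 60 − 20 + 5 − 1 = 44.

44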